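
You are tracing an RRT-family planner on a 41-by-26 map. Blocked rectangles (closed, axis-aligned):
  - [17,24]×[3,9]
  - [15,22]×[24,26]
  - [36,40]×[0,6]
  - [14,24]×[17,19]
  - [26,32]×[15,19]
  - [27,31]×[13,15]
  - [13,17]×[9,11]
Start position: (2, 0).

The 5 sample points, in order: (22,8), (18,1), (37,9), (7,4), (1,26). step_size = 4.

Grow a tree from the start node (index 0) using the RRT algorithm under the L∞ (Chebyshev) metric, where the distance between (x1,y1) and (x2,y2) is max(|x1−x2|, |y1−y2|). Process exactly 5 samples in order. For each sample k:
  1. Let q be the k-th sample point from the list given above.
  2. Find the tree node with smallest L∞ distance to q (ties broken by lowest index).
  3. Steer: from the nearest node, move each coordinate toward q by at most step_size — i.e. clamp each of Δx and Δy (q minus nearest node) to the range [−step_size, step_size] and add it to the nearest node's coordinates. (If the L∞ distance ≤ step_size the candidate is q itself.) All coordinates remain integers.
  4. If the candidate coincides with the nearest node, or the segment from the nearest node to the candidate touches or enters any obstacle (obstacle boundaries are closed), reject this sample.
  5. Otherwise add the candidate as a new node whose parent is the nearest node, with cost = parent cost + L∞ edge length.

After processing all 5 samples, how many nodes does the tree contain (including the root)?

Node count: 6

1. q=(22,8) nearest=0 d=20 new=(6,4) → add node 1 parent=0 cost=4
2. q=(18,1) nearest=1 d=12 new=(10,1) → add node 2 parent=1 cost=8
3. q=(37,9) nearest=2 d=27 new=(14,5) → add node 3 parent=2 cost=12
4. q=(7,4) nearest=1 d=1 new=(7,4) → add node 4 parent=1 cost=5
5. q=(1,26) nearest=3 d=21 new=(10,9) → add node 5 parent=3 cost=16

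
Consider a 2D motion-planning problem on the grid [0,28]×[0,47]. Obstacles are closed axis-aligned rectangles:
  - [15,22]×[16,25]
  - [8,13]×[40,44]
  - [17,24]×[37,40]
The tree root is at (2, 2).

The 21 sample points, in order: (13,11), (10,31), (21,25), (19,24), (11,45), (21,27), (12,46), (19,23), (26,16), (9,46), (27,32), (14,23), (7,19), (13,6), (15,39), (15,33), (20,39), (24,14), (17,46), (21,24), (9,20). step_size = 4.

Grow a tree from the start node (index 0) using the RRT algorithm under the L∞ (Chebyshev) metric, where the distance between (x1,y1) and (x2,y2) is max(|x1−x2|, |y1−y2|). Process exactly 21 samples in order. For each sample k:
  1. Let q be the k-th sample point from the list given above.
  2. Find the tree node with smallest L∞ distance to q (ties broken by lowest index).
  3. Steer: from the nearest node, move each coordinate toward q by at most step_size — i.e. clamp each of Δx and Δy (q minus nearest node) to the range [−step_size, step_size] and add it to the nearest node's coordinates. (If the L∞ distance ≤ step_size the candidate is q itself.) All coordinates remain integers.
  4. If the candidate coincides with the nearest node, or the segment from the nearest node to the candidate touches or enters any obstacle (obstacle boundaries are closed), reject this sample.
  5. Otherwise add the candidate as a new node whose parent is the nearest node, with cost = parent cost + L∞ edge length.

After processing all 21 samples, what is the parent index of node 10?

Parent of node 10: 6

1. q=(13,11) nearest=0 d=11 new=(6,6) → add node 1 parent=0 cost=4
2. q=(10,31) nearest=1 d=25 new=(10,10) → add node 2 parent=1 cost=8
3. q=(21,25) nearest=2 d=15 new=(14,14) → add node 3 parent=2 cost=12
4. q=(19,24) nearest=3 d=10 new=(18,18) → blocked by [15,22]×[16,25], reject
5. q=(11,45) nearest=3 d=31 new=(11,18) → add node 4 parent=3 cost=16
6. q=(21,27) nearest=4 d=10 new=(15,22) → blocked by [15,22]×[16,25], reject
7. q=(12,46) nearest=4 d=28 new=(12,22) → add node 5 parent=4 cost=20
8. q=(19,23) nearest=5 d=7 new=(16,23) → blocked by [15,22]×[16,25], reject
9. q=(26,16) nearest=3 d=12 new=(18,16) → blocked by [15,22]×[16,25], reject
10. q=(9,46) nearest=5 d=24 new=(9,26) → add node 6 parent=5 cost=24
11. q=(27,32) nearest=5 d=15 new=(16,26) → blocked by [15,22]×[16,25], reject
12. q=(14,23) nearest=5 d=2 new=(14,23) → add node 7 parent=5 cost=22
13. q=(7,19) nearest=4 d=4 new=(7,19) → add node 8 parent=4 cost=20
14. q=(13,6) nearest=2 d=4 new=(13,6) → add node 9 parent=2 cost=12
15. q=(15,39) nearest=6 d=13 new=(13,30) → add node 10 parent=6 cost=28
16. q=(15,33) nearest=10 d=3 new=(15,33) → add node 11 parent=10 cost=31
17. q=(20,39) nearest=11 d=6 new=(19,37) → blocked by [17,24]×[37,40], reject
18. q=(24,14) nearest=3 d=10 new=(18,14) → add node 12 parent=3 cost=16
19. q=(17,46) nearest=11 d=13 new=(17,37) → blocked by [17,24]×[37,40], reject
20. q=(21,24) nearest=7 d=7 new=(18,24) → blocked by [15,22]×[16,25], reject
21. q=(9,20) nearest=4 d=2 new=(9,20) → add node 13 parent=4 cost=18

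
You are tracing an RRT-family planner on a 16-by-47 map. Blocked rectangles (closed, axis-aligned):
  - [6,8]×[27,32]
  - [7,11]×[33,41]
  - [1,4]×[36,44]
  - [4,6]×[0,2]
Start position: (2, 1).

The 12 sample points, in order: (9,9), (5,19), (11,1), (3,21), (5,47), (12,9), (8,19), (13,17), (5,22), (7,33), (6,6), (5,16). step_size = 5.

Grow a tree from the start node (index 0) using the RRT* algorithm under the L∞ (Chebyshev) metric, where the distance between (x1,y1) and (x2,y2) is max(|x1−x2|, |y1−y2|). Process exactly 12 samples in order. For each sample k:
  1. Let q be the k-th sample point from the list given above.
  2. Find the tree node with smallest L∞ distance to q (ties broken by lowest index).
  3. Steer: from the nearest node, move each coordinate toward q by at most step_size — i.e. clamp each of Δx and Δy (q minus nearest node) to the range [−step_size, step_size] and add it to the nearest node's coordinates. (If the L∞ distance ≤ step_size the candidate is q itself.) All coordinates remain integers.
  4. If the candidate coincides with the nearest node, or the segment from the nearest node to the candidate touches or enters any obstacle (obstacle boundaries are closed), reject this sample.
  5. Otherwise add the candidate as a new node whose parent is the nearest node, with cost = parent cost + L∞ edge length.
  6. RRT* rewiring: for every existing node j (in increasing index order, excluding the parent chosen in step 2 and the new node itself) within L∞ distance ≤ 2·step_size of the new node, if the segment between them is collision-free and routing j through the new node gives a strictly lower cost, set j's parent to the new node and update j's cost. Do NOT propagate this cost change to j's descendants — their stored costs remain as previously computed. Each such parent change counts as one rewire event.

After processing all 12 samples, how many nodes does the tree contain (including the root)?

Node count: 12

1. q=(9,9) nearest=0 d=8 new=(7,6) → add node 1 parent=0 cost=5
2. q=(5,19) nearest=1 d=13 new=(5,11) → add node 2 parent=1 cost=10
3. q=(11,1) nearest=1 d=5 new=(11,1) → add node 3 parent=1 cost=10
4. q=(3,21) nearest=2 d=10 new=(3,16) → add node 4 parent=2 cost=15
5. q=(5,47) nearest=4 d=31 new=(5,21) → add node 5 parent=4 cost=20
6. q=(12,9) nearest=1 d=5 new=(12,9) → add node 6 parent=1 cost=10
7. q=(8,19) nearest=5 d=3 new=(8,19) → add node 7 parent=5 cost=23
8. q=(13,17) nearest=7 d=5 new=(13,17) → add node 8 parent=7 cost=28
9. q=(5,22) nearest=5 d=1 new=(5,22) → add node 9 parent=5 cost=21
10. q=(7,33) nearest=9 d=11 new=(7,27) → blocked by [6,8]×[27,32], reject
11. q=(6,6) nearest=1 d=1 new=(6,6) → add node 10 parent=1 cost=6
12. q=(5,16) nearest=4 d=2 new=(5,16) → add node 11 parent=4 cost=17; rewire 7→11 (20<23); rewire 8→11 (25<28)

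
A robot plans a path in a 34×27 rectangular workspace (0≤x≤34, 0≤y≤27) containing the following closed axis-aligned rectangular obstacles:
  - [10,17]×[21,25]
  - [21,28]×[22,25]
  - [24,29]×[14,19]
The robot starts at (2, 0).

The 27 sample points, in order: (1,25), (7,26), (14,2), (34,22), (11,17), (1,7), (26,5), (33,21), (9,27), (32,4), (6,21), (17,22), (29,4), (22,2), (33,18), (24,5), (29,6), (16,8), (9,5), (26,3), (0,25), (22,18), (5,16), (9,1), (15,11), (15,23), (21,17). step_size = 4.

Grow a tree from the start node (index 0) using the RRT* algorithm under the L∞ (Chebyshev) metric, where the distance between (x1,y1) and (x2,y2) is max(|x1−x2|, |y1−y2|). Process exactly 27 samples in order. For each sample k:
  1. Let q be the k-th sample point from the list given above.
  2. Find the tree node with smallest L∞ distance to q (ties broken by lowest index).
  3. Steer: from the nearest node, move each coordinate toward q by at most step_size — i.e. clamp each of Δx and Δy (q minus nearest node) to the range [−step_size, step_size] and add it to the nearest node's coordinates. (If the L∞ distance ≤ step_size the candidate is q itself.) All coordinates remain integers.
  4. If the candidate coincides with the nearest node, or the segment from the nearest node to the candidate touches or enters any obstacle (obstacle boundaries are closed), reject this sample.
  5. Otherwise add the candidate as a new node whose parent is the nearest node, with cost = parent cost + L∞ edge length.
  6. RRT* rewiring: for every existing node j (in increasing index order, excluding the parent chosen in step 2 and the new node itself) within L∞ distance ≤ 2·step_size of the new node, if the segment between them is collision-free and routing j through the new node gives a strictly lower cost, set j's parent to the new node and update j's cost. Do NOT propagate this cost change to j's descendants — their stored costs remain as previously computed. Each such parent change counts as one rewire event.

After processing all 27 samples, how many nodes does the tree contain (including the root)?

1. q=(1,25) nearest=0 d=25 new=(1,4) → add node 1 parent=0 cost=4
2. q=(7,26) nearest=1 d=22 new=(5,8) → add node 2 parent=1 cost=8
3. q=(14,2) nearest=2 d=9 new=(9,4) → add node 3 parent=2 cost=12
4. q=(34,22) nearest=3 d=25 new=(13,8) → add node 4 parent=3 cost=16
5. q=(11,17) nearest=2 d=9 new=(9,12) → add node 5 parent=2 cost=12
6. q=(1,7) nearest=1 d=3 new=(1,7) → add node 6 parent=1 cost=7
7. q=(26,5) nearest=4 d=13 new=(17,5) → add node 7 parent=4 cost=20
8. q=(33,21) nearest=7 d=16 new=(21,9) → add node 8 parent=7 cost=24
9. q=(9,27) nearest=5 d=15 new=(9,16) → add node 9 parent=5 cost=16
10. q=(32,4) nearest=8 d=11 new=(25,5) → add node 10 parent=8 cost=28
11. q=(6,21) nearest=9 d=5 new=(6,20) → add node 11 parent=9 cost=20
12. q=(17,22) nearest=9 d=8 new=(13,20) → add node 12 parent=9 cost=20
13. q=(29,4) nearest=10 d=4 new=(29,4) → add node 13 parent=10 cost=32
14. q=(22,2) nearest=10 d=3 new=(22,2) → add node 14 parent=10 cost=31
15. q=(33,18) nearest=8 d=12 new=(25,13) → add node 15 parent=8 cost=28
16. q=(24,5) nearest=10 d=1 new=(24,5) → add node 16 parent=10 cost=29
17. q=(29,6) nearest=13 d=2 new=(29,6) → add node 17 parent=13 cost=34
18. q=(16,8) nearest=4 d=3 new=(16,8) → add node 18 parent=4 cost=19; rewire 14→18 (25<31); rewire 16→18 (27<29)
19. q=(9,5) nearest=3 d=1 new=(9,5) → add node 19 parent=3 cost=13
20. q=(26,3) nearest=10 d=2 new=(26,3) → add node 20 parent=10 cost=30; rewire 17→20 (33<34)
21. q=(0,25) nearest=11 d=6 new=(2,24) → add node 21 parent=11 cost=24
22. q=(22,18) nearest=15 d=5 new=(22,17) → blocked by [24,29]×[14,19], reject
23. q=(5,16) nearest=5 d=4 new=(5,16) → add node 22 parent=5 cost=16
24. q=(9,1) nearest=3 d=3 new=(9,1) → add node 23 parent=3 cost=15
25. q=(15,11) nearest=4 d=3 new=(15,11) → add node 24 parent=4 cost=19
26. q=(15,23) nearest=12 d=3 new=(15,23) → blocked by [10,17]×[21,25], reject
27. q=(21,17) nearest=15 d=4 new=(21,17) → blocked by [24,29]×[14,19], reject

Node count: 25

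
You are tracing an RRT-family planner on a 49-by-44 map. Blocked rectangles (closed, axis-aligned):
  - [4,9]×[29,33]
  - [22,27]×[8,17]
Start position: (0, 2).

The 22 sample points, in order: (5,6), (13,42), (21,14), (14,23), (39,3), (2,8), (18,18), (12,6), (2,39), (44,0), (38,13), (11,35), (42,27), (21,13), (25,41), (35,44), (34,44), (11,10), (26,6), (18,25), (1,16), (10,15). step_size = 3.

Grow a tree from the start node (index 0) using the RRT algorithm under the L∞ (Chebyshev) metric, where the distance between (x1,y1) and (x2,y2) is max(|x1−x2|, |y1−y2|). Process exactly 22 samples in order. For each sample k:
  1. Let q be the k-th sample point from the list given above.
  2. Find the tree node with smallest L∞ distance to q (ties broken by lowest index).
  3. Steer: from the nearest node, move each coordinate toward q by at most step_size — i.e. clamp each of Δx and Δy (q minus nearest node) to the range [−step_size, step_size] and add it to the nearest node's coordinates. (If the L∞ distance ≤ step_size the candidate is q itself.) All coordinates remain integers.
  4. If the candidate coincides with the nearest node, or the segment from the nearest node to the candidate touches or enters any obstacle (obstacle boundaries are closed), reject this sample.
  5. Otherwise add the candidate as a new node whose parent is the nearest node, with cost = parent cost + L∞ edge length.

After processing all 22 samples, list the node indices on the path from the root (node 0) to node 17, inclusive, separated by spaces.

1. q=(5,6) nearest=0 d=5 new=(3,5) → add node 1 parent=0 cost=3
2. q=(13,42) nearest=1 d=37 new=(6,8) → add node 2 parent=1 cost=6
3. q=(21,14) nearest=2 d=15 new=(9,11) → add node 3 parent=2 cost=9
4. q=(14,23) nearest=3 d=12 new=(12,14) → add node 4 parent=3 cost=12
5. q=(39,3) nearest=4 d=27 new=(15,11) → add node 5 parent=4 cost=15
6. q=(2,8) nearest=1 d=3 new=(2,8) → add node 6 parent=1 cost=6
7. q=(18,18) nearest=4 d=6 new=(15,17) → add node 7 parent=4 cost=15
8. q=(12,6) nearest=3 d=5 new=(12,8) → add node 8 parent=3 cost=12
9. q=(2,39) nearest=7 d=22 new=(12,20) → add node 9 parent=7 cost=18
10. q=(44,0) nearest=5 d=29 new=(18,8) → add node 10 parent=5 cost=18
11. q=(38,13) nearest=10 d=20 new=(21,11) → add node 11 parent=10 cost=21
12. q=(11,35) nearest=9 d=15 new=(11,23) → add node 12 parent=9 cost=21
13. q=(42,27) nearest=11 d=21 new=(24,14) → blocked by [22,27]×[8,17], reject
14. q=(21,13) nearest=11 d=2 new=(21,13) → add node 13 parent=11 cost=23
15. q=(25,41) nearest=12 d=18 new=(14,26) → add node 14 parent=12 cost=24
16. q=(35,44) nearest=14 d=21 new=(17,29) → add node 15 parent=14 cost=27
17. q=(34,44) nearest=15 d=17 new=(20,32) → add node 16 parent=15 cost=30
18. q=(11,10) nearest=3 d=2 new=(11,10) → add node 17 parent=3 cost=11
19. q=(26,6) nearest=11 d=5 new=(24,8) → blocked by [22,27]×[8,17], reject
20. q=(18,25) nearest=14 d=4 new=(17,25) → add node 18 parent=14 cost=27
21. q=(1,16) nearest=2 d=8 new=(3,11) → add node 19 parent=2 cost=9
22. q=(10,15) nearest=4 d=2 new=(10,15) → add node 20 parent=4 cost=14

Path: 0 1 2 3 17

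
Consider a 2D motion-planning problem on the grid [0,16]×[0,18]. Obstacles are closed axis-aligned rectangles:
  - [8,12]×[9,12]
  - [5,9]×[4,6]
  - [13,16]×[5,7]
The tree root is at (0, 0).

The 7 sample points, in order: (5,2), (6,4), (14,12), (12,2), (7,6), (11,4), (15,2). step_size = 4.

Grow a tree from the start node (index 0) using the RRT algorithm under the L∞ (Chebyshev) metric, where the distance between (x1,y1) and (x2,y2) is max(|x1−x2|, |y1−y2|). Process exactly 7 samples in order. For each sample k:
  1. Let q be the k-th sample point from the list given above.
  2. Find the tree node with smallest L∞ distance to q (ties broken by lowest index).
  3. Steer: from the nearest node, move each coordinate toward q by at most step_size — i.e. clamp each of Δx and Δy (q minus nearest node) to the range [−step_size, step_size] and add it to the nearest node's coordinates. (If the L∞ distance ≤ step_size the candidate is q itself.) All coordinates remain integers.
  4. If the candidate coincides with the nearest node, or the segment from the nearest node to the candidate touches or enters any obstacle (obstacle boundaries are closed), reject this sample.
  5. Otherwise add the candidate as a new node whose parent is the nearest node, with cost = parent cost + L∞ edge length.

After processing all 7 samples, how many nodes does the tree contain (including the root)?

Node count: 5

1. q=(5,2) nearest=0 d=5 new=(4,2) → add node 1 parent=0 cost=4
2. q=(6,4) nearest=1 d=2 new=(6,4) → blocked by [5,9]×[4,6], reject
3. q=(14,12) nearest=1 d=10 new=(8,6) → blocked by [5,9]×[4,6], reject
4. q=(12,2) nearest=1 d=8 new=(8,2) → add node 2 parent=1 cost=8
5. q=(7,6) nearest=1 d=4 new=(7,6) → blocked by [5,9]×[4,6], reject
6. q=(11,4) nearest=2 d=3 new=(11,4) → add node 3 parent=2 cost=11
7. q=(15,2) nearest=3 d=4 new=(15,2) → add node 4 parent=3 cost=15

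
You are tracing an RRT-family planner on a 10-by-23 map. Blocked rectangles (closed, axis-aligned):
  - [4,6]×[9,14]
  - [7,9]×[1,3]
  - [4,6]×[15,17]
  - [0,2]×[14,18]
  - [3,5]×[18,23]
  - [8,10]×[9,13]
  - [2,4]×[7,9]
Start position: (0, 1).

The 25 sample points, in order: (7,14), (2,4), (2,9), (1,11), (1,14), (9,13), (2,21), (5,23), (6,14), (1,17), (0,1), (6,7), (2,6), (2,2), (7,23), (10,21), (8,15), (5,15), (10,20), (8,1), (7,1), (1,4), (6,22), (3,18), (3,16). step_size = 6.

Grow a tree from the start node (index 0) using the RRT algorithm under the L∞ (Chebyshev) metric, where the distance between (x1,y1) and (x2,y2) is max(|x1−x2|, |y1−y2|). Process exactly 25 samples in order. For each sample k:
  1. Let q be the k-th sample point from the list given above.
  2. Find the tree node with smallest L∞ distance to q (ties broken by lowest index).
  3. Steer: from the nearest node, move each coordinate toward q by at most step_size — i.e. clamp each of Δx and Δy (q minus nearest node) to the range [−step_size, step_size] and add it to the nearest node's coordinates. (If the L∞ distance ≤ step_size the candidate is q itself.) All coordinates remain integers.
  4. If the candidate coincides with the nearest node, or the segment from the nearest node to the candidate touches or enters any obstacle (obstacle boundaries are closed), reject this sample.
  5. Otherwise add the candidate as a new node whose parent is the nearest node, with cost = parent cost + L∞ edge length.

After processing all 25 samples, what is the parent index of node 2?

1. q=(7,14) nearest=0 d=13 new=(6,7) → add node 1 parent=0 cost=6
2. q=(2,4) nearest=0 d=3 new=(2,4) → add node 2 parent=0 cost=3
3. q=(2,9) nearest=1 d=4 new=(2,9) → blocked by [2,4]×[7,9], reject
4. q=(1,11) nearest=1 d=5 new=(1,11) → blocked by [2,4]×[7,9], reject
5. q=(1,14) nearest=1 d=7 new=(1,13) → blocked by [4,6]×[9,14], reject
6. q=(9,13) nearest=1 d=6 new=(9,13) → blocked by [8,10]×[9,13], reject
7. q=(2,21) nearest=1 d=14 new=(2,13) → blocked by [4,6]×[9,14], reject
8. q=(5,23) nearest=1 d=16 new=(5,13) → blocked by [4,6]×[9,14], reject
9. q=(6,14) nearest=1 d=7 new=(6,13) → blocked by [4,6]×[9,14], reject
10. q=(1,17) nearest=1 d=10 new=(1,13) → blocked by [4,6]×[9,14], reject
11. q=(0,1) nearest=0 d=0 → coincident, reject
12. q=(6,7) nearest=1 d=0 → coincident, reject
13. q=(2,6) nearest=2 d=2 new=(2,6) → add node 3 parent=2 cost=5
14. q=(2,2) nearest=0 d=2 new=(2,2) → add node 4 parent=0 cost=2
15. q=(7,23) nearest=1 d=16 new=(7,13) → add node 5 parent=1 cost=12
16. q=(10,21) nearest=5 d=8 new=(10,19) → add node 6 parent=5 cost=18
17. q=(8,15) nearest=5 d=2 new=(8,15) → add node 7 parent=5 cost=14
18. q=(5,15) nearest=5 d=2 new=(5,15) → blocked by [4,6]×[9,14], reject
19. q=(10,20) nearest=6 d=1 new=(10,20) → add node 8 parent=6 cost=19
20. q=(8,1) nearest=1 d=6 new=(8,1) → blocked by [7,9]×[1,3], reject
21. q=(7,1) nearest=2 d=5 new=(7,1) → blocked by [7,9]×[1,3], reject
22. q=(1,4) nearest=2 d=1 new=(1,4) → add node 9 parent=2 cost=4
23. q=(6,22) nearest=6 d=4 new=(6,22) → add node 10 parent=6 cost=22
24. q=(3,18) nearest=10 d=4 new=(3,18) → blocked by [3,5]×[18,23], reject
25. q=(3,16) nearest=5 d=4 new=(3,16) → blocked by [4,6]×[9,14], reject

Parent of node 2: 0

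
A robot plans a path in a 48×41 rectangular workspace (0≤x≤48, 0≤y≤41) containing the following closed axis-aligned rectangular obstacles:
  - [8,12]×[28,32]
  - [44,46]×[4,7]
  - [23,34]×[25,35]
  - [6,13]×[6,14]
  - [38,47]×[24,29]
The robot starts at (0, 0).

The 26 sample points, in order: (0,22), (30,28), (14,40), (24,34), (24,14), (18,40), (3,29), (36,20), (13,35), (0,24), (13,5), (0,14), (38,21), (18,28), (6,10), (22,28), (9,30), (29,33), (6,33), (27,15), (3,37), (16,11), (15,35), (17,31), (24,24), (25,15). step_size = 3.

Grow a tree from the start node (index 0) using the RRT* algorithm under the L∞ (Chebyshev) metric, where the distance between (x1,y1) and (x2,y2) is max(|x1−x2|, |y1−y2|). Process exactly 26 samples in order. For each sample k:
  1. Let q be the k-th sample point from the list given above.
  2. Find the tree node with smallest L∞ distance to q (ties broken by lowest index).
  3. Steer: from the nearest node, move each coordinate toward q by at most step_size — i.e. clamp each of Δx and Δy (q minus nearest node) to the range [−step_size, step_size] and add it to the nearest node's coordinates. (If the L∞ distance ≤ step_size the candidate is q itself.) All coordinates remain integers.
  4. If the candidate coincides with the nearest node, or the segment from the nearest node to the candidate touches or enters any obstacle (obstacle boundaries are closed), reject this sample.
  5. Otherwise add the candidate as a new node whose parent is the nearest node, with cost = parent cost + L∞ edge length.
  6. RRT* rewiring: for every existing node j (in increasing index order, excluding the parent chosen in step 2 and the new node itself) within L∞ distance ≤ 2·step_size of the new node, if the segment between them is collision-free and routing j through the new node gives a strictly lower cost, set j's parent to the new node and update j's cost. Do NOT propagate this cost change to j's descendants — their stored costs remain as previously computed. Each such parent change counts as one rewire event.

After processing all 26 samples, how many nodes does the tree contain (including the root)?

Node count: 18

1. q=(0,22) nearest=0 d=22 new=(0,3) → add node 1 parent=0 cost=3
2. q=(30,28) nearest=0 d=30 new=(3,3) → add node 2 parent=0 cost=3
3. q=(14,40) nearest=1 d=37 new=(3,6) → add node 3 parent=1 cost=6
4. q=(24,34) nearest=3 d=28 new=(6,9) → blocked by [6,13]×[6,14], reject
5. q=(24,14) nearest=2 d=21 new=(6,6) → blocked by [6,13]×[6,14], reject
6. q=(18,40) nearest=3 d=34 new=(6,9) → blocked by [6,13]×[6,14], reject
7. q=(3,29) nearest=3 d=23 new=(3,9) → add node 4 parent=3 cost=9
8. q=(36,20) nearest=2 d=33 new=(6,6) → blocked by [6,13]×[6,14], reject
9. q=(13,35) nearest=4 d=26 new=(6,12) → blocked by [6,13]×[6,14], reject
10. q=(0,24) nearest=4 d=15 new=(0,12) → add node 5 parent=4 cost=12
11. q=(13,5) nearest=2 d=10 new=(6,5) → add node 6 parent=2 cost=6
12. q=(0,14) nearest=5 d=2 new=(0,14) → add node 7 parent=5 cost=14
13. q=(38,21) nearest=6 d=32 new=(9,8) → blocked by [6,13]×[6,14], reject
14. q=(18,28) nearest=5 d=18 new=(3,15) → add node 8 parent=5 cost=15
15. q=(6,10) nearest=4 d=3 new=(6,10) → blocked by [6,13]×[6,14], reject
16. q=(22,28) nearest=4 d=19 new=(6,12) → blocked by [6,13]×[6,14], reject
17. q=(9,30) nearest=8 d=15 new=(6,18) → add node 9 parent=8 cost=18
18. q=(29,33) nearest=9 d=23 new=(9,21) → add node 10 parent=9 cost=21
19. q=(6,33) nearest=10 d=12 new=(6,24) → add node 11 parent=10 cost=24
20. q=(27,15) nearest=10 d=18 new=(12,18) → add node 12 parent=10 cost=24
21. q=(3,37) nearest=11 d=13 new=(3,27) → add node 13 parent=11 cost=27
22. q=(16,11) nearest=12 d=7 new=(15,15) → add node 14 parent=12 cost=27
23. q=(15,35) nearest=11 d=11 new=(9,27) → add node 15 parent=11 cost=27
24. q=(17,31) nearest=15 d=8 new=(12,30) → blocked by [8,12]×[28,32], reject
25. q=(24,24) nearest=14 d=9 new=(18,18) → add node 16 parent=14 cost=30
26. q=(25,15) nearest=16 d=7 new=(21,15) → add node 17 parent=16 cost=33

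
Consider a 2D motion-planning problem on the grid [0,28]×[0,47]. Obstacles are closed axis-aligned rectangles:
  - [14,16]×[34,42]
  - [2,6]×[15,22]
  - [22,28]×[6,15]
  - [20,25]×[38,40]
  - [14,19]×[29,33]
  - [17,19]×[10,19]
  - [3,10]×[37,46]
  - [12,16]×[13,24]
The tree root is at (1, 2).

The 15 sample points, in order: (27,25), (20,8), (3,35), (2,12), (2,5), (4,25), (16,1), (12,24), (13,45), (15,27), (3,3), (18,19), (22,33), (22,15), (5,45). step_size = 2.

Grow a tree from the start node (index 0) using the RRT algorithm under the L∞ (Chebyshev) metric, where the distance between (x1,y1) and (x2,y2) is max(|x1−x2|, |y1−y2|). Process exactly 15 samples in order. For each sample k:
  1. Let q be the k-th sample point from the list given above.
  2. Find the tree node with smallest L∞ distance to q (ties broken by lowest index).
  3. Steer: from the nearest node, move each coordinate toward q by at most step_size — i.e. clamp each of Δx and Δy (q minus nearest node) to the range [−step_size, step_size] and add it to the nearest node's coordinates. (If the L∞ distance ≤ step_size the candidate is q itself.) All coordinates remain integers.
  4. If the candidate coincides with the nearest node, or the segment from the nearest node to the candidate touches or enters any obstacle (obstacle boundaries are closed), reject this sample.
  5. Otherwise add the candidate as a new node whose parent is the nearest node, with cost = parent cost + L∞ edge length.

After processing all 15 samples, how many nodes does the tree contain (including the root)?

1. q=(27,25) nearest=0 d=26 new=(3,4) → add node 1 parent=0 cost=2
2. q=(20,8) nearest=1 d=17 new=(5,6) → add node 2 parent=1 cost=4
3. q=(3,35) nearest=2 d=29 new=(3,8) → add node 3 parent=2 cost=6
4. q=(2,12) nearest=3 d=4 new=(2,10) → add node 4 parent=3 cost=8
5. q=(2,5) nearest=1 d=1 new=(2,5) → add node 5 parent=1 cost=3
6. q=(4,25) nearest=4 d=15 new=(4,12) → add node 6 parent=4 cost=10
7. q=(16,1) nearest=2 d=11 new=(7,4) → add node 7 parent=2 cost=6
8. q=(12,24) nearest=6 d=12 new=(6,14) → add node 8 parent=6 cost=12
9. q=(13,45) nearest=8 d=31 new=(8,16) → add node 9 parent=8 cost=14
10. q=(15,27) nearest=9 d=11 new=(10,18) → add node 10 parent=9 cost=16
11. q=(3,3) nearest=1 d=1 new=(3,3) → add node 11 parent=1 cost=3
12. q=(18,19) nearest=10 d=8 new=(12,19) → blocked by [12,16]×[13,24], reject
13. q=(22,33) nearest=10 d=15 new=(12,20) → blocked by [12,16]×[13,24], reject
14. q=(22,15) nearest=10 d=12 new=(12,16) → blocked by [12,16]×[13,24], reject
15. q=(5,45) nearest=10 d=27 new=(8,20) → add node 12 parent=10 cost=18

Node count: 13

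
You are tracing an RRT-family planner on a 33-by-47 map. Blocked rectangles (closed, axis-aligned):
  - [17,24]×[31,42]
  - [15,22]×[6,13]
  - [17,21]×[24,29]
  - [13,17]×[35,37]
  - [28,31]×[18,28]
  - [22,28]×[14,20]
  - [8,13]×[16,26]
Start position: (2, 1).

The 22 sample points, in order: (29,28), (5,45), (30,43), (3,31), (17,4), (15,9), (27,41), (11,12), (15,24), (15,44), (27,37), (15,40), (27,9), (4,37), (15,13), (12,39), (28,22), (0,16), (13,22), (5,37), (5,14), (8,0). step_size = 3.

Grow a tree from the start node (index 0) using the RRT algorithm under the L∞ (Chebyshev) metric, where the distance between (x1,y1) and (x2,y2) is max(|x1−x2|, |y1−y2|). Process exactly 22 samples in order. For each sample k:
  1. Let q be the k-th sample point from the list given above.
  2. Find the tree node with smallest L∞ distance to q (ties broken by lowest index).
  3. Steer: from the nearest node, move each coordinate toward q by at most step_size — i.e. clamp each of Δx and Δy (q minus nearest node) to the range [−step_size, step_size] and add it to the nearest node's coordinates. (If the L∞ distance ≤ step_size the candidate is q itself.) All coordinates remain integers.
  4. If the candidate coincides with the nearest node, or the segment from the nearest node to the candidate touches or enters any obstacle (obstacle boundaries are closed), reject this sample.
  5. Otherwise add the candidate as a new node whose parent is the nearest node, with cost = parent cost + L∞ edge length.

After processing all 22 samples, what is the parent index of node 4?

1. q=(29,28) nearest=0 d=27 new=(5,4) → add node 1 parent=0 cost=3
2. q=(5,45) nearest=1 d=41 new=(5,7) → add node 2 parent=1 cost=6
3. q=(30,43) nearest=2 d=36 new=(8,10) → add node 3 parent=2 cost=9
4. q=(3,31) nearest=3 d=21 new=(5,13) → add node 4 parent=3 cost=12
5. q=(17,4) nearest=3 d=9 new=(11,7) → add node 5 parent=3 cost=12
6. q=(15,9) nearest=5 d=4 new=(14,9) → add node 6 parent=5 cost=15
7. q=(27,41) nearest=4 d=28 new=(8,16) → blocked by [8,13]×[16,26], reject
8. q=(11,12) nearest=3 d=3 new=(11,12) → add node 7 parent=3 cost=12
9. q=(15,24) nearest=4 d=11 new=(8,16) → blocked by [8,13]×[16,26], reject
10. q=(15,44) nearest=4 d=31 new=(8,16) → blocked by [8,13]×[16,26], reject
11. q=(27,37) nearest=4 d=24 new=(8,16) → blocked by [8,13]×[16,26], reject
12. q=(15,40) nearest=4 d=27 new=(8,16) → blocked by [8,13]×[16,26], reject
13. q=(27,9) nearest=6 d=13 new=(17,9) → blocked by [15,22]×[6,13], reject
14. q=(4,37) nearest=4 d=24 new=(4,16) → add node 8 parent=4 cost=15
15. q=(15,13) nearest=6 d=4 new=(15,12) → blocked by [15,22]×[6,13], reject
16. q=(12,39) nearest=8 d=23 new=(7,19) → add node 9 parent=8 cost=18
17. q=(28,22) nearest=6 d=14 new=(17,12) → blocked by [15,22]×[6,13], reject
18. q=(0,16) nearest=8 d=4 new=(1,16) → add node 10 parent=8 cost=18
19. q=(13,22) nearest=9 d=6 new=(10,22) → blocked by [8,13]×[16,26], reject
20. q=(5,37) nearest=9 d=18 new=(5,22) → add node 11 parent=9 cost=21
21. q=(5,14) nearest=4 d=1 new=(5,14) → add node 12 parent=4 cost=13
22. q=(8,0) nearest=1 d=4 new=(8,1) → add node 13 parent=1 cost=6

Parent of node 4: 3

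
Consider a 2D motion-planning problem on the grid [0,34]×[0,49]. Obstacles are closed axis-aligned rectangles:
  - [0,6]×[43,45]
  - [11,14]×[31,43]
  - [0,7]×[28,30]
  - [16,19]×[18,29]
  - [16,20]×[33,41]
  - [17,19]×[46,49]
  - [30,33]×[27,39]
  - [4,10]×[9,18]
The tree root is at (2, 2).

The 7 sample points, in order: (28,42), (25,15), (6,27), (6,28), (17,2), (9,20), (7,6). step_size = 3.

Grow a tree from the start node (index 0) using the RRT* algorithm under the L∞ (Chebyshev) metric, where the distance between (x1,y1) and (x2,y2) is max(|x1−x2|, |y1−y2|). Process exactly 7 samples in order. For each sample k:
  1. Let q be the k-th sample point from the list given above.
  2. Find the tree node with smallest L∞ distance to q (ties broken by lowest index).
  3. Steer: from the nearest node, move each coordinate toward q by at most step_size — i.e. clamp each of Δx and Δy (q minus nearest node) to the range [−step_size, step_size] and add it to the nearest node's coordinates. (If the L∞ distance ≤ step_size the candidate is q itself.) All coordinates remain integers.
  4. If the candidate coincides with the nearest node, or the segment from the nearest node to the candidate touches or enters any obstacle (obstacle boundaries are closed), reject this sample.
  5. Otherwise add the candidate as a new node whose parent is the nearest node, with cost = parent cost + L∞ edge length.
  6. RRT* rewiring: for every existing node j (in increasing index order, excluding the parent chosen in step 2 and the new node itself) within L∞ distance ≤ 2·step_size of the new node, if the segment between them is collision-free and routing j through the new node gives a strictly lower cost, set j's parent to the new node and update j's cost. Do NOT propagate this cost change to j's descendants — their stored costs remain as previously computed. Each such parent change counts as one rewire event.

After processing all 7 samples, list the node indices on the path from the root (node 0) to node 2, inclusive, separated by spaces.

Path: 0 1 2

1. q=(28,42) nearest=0 d=40 new=(5,5) → add node 1 parent=0 cost=3
2. q=(25,15) nearest=1 d=20 new=(8,8) → add node 2 parent=1 cost=6
3. q=(6,27) nearest=2 d=19 new=(6,11) → blocked by [4,10]×[9,18], reject
4. q=(6,28) nearest=2 d=20 new=(6,11) → blocked by [4,10]×[9,18], reject
5. q=(17,2) nearest=2 d=9 new=(11,5) → add node 3 parent=2 cost=9
6. q=(9,20) nearest=2 d=12 new=(9,11) → blocked by [4,10]×[9,18], reject
7. q=(7,6) nearest=1 d=2 new=(7,6) → add node 4 parent=1 cost=5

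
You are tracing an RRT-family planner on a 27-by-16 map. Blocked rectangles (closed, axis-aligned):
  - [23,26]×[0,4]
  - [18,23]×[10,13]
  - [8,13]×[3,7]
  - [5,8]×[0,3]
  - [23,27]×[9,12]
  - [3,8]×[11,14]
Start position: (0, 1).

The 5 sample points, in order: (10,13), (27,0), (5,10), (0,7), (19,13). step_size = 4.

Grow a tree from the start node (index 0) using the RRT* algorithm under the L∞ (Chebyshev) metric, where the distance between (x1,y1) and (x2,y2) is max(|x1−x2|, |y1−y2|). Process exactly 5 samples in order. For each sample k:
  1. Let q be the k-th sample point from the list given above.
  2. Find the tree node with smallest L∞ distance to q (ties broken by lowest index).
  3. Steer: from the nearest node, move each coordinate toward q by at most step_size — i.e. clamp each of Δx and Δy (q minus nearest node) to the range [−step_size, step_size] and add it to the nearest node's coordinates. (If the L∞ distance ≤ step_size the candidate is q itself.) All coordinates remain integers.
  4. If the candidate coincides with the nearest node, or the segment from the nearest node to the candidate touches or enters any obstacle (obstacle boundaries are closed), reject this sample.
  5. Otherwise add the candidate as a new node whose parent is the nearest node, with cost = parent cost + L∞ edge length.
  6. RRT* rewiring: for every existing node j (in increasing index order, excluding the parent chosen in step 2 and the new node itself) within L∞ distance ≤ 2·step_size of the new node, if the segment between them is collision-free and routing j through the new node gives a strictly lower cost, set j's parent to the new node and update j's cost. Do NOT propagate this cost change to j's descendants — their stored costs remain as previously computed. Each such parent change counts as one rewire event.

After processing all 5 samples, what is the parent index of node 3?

Parent of node 3: 1

1. q=(10,13) nearest=0 d=12 new=(4,5) → add node 1 parent=0 cost=4
2. q=(27,0) nearest=1 d=23 new=(8,1) → blocked by [5,8]×[0,3], reject
3. q=(5,10) nearest=1 d=5 new=(5,9) → add node 2 parent=1 cost=8
4. q=(0,7) nearest=1 d=4 new=(0,7) → add node 3 parent=1 cost=8
5. q=(19,13) nearest=2 d=14 new=(9,13) → blocked by [3,8]×[11,14], reject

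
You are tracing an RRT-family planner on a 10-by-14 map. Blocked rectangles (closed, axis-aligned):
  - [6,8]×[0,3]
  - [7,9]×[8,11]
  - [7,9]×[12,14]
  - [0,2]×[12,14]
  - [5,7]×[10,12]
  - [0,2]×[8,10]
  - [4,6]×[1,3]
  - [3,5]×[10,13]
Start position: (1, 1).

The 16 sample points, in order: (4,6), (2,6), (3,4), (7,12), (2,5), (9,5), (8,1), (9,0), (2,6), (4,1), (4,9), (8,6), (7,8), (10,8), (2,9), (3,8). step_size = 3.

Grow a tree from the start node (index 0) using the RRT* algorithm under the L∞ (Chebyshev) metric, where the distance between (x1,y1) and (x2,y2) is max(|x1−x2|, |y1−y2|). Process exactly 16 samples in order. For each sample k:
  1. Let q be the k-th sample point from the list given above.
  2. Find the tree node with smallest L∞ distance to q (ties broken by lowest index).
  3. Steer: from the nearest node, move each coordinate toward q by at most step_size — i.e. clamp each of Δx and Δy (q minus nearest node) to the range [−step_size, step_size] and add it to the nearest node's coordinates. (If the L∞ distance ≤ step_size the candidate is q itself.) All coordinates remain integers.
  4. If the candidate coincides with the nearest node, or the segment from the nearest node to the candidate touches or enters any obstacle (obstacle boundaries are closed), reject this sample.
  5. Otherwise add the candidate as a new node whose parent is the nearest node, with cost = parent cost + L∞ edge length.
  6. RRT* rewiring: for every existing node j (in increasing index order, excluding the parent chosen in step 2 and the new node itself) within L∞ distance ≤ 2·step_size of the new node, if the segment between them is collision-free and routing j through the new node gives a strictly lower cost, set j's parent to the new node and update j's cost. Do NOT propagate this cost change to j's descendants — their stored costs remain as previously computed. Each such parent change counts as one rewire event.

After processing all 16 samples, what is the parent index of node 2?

Parent of node 2: 1

1. q=(4,6) nearest=0 d=5 new=(4,4) → add node 1 parent=0 cost=3
2. q=(2,6) nearest=1 d=2 new=(2,6) → add node 2 parent=1 cost=5
3. q=(3,4) nearest=1 d=1 new=(3,4) → add node 3 parent=1 cost=4
4. q=(7,12) nearest=2 d=6 new=(5,9) → add node 4 parent=2 cost=8
5. q=(2,5) nearest=2 d=1 new=(2,5) → add node 5 parent=2 cost=6
6. q=(9,5) nearest=4 d=4 new=(8,6) → add node 6 parent=4 cost=11
7. q=(8,1) nearest=1 d=4 new=(7,1) → blocked by [6,8]×[0,3], reject
8. q=(9,0) nearest=1 d=5 new=(7,1) → blocked by [6,8]×[0,3], reject
9. q=(2,6) nearest=2 d=0 → coincident, reject
10. q=(4,1) nearest=0 d=3 new=(4,1) → blocked by [4,6]×[1,3], reject
11. q=(4,9) nearest=4 d=1 new=(4,9) → add node 7 parent=4 cost=9
12. q=(8,6) nearest=6 d=0 → coincident, reject
13. q=(7,8) nearest=4 d=2 new=(7,8) → blocked by [7,9]×[8,11], reject
14. q=(10,8) nearest=6 d=2 new=(10,8) → add node 8 parent=6 cost=13
15. q=(2,9) nearest=7 d=2 new=(2,9) → blocked by [0,2]×[8,10], reject
16. q=(3,8) nearest=7 d=1 new=(3,8) → add node 9 parent=7 cost=10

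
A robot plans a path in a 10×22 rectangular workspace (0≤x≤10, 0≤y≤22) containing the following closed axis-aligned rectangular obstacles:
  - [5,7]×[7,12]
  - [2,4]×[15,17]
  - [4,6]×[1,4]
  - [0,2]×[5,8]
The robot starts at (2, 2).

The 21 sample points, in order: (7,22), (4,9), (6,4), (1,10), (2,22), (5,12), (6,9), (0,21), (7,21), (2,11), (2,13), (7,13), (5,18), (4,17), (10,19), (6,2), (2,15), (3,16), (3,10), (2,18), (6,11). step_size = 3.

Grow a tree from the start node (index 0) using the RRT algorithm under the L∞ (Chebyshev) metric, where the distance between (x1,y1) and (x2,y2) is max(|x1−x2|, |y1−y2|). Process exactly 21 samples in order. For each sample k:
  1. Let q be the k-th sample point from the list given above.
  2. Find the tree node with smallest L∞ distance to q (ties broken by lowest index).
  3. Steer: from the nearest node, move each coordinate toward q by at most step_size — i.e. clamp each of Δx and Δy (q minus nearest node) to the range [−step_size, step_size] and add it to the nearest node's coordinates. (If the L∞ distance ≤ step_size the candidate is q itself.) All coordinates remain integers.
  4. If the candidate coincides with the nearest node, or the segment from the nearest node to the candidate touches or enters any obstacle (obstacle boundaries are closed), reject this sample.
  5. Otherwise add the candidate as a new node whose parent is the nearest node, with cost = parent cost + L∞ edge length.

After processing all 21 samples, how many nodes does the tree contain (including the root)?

Node count: 6

1. q=(7,22) nearest=0 d=20 new=(5,5) → blocked by [4,6]×[1,4], reject
2. q=(4,9) nearest=0 d=7 new=(4,5) → add node 1 parent=0 cost=3
3. q=(6,4) nearest=1 d=2 new=(6,4) → blocked by [4,6]×[1,4], reject
4. q=(1,10) nearest=1 d=5 new=(1,8) → blocked by [0,2]×[5,8], reject
5. q=(2,22) nearest=1 d=17 new=(2,8) → blocked by [0,2]×[5,8], reject
6. q=(5,12) nearest=1 d=7 new=(5,8) → blocked by [5,7]×[7,12], reject
7. q=(6,9) nearest=1 d=4 new=(6,8) → blocked by [5,7]×[7,12], reject
8. q=(0,21) nearest=1 d=16 new=(1,8) → blocked by [0,2]×[5,8], reject
9. q=(7,21) nearest=1 d=16 new=(7,8) → blocked by [5,7]×[7,12], reject
10. q=(2,11) nearest=1 d=6 new=(2,8) → blocked by [0,2]×[5,8], reject
11. q=(2,13) nearest=1 d=8 new=(2,8) → blocked by [0,2]×[5,8], reject
12. q=(7,13) nearest=1 d=8 new=(7,8) → blocked by [5,7]×[7,12], reject
13. q=(5,18) nearest=1 d=13 new=(5,8) → blocked by [5,7]×[7,12], reject
14. q=(4,17) nearest=1 d=12 new=(4,8) → add node 2 parent=1 cost=6
15. q=(10,19) nearest=2 d=11 new=(7,11) → blocked by [5,7]×[7,12], reject
16. q=(6,2) nearest=1 d=3 new=(6,2) → blocked by [4,6]×[1,4], reject
17. q=(2,15) nearest=2 d=7 new=(2,11) → add node 3 parent=2 cost=9
18. q=(3,16) nearest=3 d=5 new=(3,14) → add node 4 parent=3 cost=12
19. q=(3,10) nearest=3 d=1 new=(3,10) → add node 5 parent=3 cost=10
20. q=(2,18) nearest=4 d=4 new=(2,17) → blocked by [2,4]×[15,17], reject
21. q=(6,11) nearest=2 d=3 new=(6,11) → blocked by [5,7]×[7,12], reject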